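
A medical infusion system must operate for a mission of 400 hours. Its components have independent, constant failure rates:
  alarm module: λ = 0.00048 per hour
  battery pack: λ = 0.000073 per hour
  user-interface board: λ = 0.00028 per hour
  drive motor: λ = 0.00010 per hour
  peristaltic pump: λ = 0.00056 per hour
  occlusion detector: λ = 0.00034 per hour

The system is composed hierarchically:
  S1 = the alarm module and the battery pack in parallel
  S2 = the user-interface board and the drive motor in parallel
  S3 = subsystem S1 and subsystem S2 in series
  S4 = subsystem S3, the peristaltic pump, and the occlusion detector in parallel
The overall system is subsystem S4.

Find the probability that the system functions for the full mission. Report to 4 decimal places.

0.9998

R(alarm module) = exp(−0.00048 × 400) = 0.825307
R(battery pack) = exp(−0.000073 × 400) = 0.971222
R(user-interface board) = exp(−0.00028 × 400) = 0.894044
R(drive motor) = exp(−0.00010 × 400) = 0.960789
R(peristaltic pump) = exp(−0.00056 × 400) = 0.799315
R(occlusion detector) = exp(−0.00034 × 400) = 0.872843
Parallel (alarm module and battery pack): 1 − (1 − 0.825307)(1 − 0.971222) = 0.994973
Parallel (user-interface board and drive motor): 1 − (1 − 0.894044)(1 − 0.960789) = 0.995845
Series ([0.994973] and [0.995845]): 0.994973 × 0.995845 = 0.990839
Parallel ([0.990839], peristaltic pump, and occlusion detector): 1 − (1 − 0.990839)(1 − 0.799315)(1 − 0.872843) = 0.9998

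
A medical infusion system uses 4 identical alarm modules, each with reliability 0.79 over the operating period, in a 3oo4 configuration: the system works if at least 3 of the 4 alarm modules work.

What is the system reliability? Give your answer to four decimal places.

0.8037

R = Σ_{i=3}^{4} C(4,i) p^i (1−p)^{4−i} with p = 0.79
C(4,3)·0.79^3·0.21^1 = 0.414153
C(4,4)·0.79^4·0.21^0 = 0.389501
Sum = 0.8037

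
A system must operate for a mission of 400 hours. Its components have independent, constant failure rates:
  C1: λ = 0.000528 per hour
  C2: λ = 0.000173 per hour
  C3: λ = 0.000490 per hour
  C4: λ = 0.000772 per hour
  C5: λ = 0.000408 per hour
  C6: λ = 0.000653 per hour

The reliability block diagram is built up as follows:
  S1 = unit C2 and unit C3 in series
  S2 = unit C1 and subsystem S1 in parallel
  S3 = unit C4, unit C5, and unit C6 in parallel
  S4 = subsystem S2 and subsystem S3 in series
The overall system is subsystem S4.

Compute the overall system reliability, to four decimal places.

R(C1) = exp(−0.000528 × 400) = 0.809612
R(C2) = exp(−0.000173 × 400) = 0.933140
R(C3) = exp(−0.000490 × 400) = 0.822012
R(C4) = exp(−0.000772 × 400) = 0.734328
R(C5) = exp(−0.000408 × 400) = 0.849421
R(C6) = exp(−0.000653 × 400) = 0.770127
Series (C2 and C3): 0.933140 × 0.822012 = 0.767052
Parallel (C1 and [0.767052]): 1 − (1 − 0.809612)(1 − 0.767052) = 0.955649
Parallel (C4, C5, and C6): 1 − (1 − 0.734328)(1 − 0.849421)(1 − 0.770127) = 0.990804
Series ([0.955649] and [0.990804]): 0.955649 × 0.990804 = 0.9469

0.9469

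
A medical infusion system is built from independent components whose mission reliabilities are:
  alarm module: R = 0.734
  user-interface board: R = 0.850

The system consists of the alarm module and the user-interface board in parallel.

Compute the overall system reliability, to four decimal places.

Parallel (alarm module and user-interface board): 1 − (1 − 0.734000)(1 − 0.850000) = 0.9601

0.9601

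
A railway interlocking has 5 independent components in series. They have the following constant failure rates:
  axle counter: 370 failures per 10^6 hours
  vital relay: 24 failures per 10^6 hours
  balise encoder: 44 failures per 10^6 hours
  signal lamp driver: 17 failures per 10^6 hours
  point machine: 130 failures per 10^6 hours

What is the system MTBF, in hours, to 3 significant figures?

1710

Series of exponential components: λ_sys = Σ λ_i
λ_sys = 0.00037 + 0.000024 + 0.000044 + 0.000017 + 0.00013 = 5.8500e-04 /h
MTBF = 1 / λ_sys = 1710 h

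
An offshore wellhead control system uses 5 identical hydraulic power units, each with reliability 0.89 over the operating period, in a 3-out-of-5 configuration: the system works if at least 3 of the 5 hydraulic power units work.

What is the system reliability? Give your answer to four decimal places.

R = Σ_{i=3}^{5} C(5,i) p^i (1−p)^{5−i} with p = 0.89
C(5,3)·0.89^3·0.11^2 = 0.085301
C(5,4)·0.89^4·0.11^1 = 0.345082
C(5,5)·0.89^5·0.11^0 = 0.558406
Sum = 0.9888

0.9888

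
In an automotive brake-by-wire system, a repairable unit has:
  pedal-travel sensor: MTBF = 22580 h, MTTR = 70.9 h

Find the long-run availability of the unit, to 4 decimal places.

A(pedal-travel sensor) = MTBF/(MTBF+MTTR) = 22580/(22580+70.9) = 0.9969

0.9969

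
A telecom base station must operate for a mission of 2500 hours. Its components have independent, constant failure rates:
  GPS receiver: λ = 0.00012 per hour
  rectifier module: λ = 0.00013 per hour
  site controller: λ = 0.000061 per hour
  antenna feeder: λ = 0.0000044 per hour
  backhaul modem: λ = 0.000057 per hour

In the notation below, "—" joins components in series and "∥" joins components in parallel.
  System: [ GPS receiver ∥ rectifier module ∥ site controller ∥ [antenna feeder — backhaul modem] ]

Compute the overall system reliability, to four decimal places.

R(GPS receiver) = exp(−0.00012 × 2500) = 0.740818
R(rectifier module) = exp(−0.00013 × 2500) = 0.722527
R(site controller) = exp(−0.000061 × 2500) = 0.858559
R(antenna feeder) = exp(−0.0000044 × 2500) = 0.989060
R(backhaul modem) = exp(−0.000057 × 2500) = 0.867188
Series (antenna feeder and backhaul modem): 0.989060 × 0.867188 = 0.857701
Parallel (GPS receiver, rectifier module, site controller, and [0.857701]): 1 − (1 − 0.740818)(1 − 0.722527)(1 − 0.858559)(1 − 0.857701) = 0.9986

0.9986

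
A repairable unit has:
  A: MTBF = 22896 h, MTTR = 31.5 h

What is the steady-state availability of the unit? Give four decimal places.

A(A) = MTBF/(MTBF+MTTR) = 22896/(22896+31.5) = 0.9986

0.9986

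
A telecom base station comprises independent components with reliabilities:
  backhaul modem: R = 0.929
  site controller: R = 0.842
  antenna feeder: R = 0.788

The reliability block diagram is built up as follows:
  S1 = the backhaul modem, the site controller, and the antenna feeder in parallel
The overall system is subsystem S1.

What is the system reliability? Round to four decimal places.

0.9976

Parallel (backhaul modem, site controller, and antenna feeder): 1 − (1 − 0.929000)(1 − 0.842000)(1 − 0.788000) = 0.9976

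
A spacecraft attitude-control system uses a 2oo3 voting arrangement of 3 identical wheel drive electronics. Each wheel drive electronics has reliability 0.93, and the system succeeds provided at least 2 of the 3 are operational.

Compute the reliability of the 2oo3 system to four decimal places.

0.9860

R = Σ_{i=2}^{3} C(3,i) p^i (1−p)^{3−i} with p = 0.93
C(3,2)·0.93^2·0.07^1 = 0.181629
C(3,3)·0.93^3·0.07^0 = 0.804357
Sum = 0.9860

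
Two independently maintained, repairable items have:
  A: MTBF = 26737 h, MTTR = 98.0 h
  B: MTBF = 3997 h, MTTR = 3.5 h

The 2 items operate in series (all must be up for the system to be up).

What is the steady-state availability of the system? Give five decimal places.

A(A) = MTBF/(MTBF+MTTR) = 26737/(26737+98.0) = 0.996348
A(B) = MTBF/(MTBF+MTTR) = 3997/(3997+3.5) = 0.999125
Series availability: 0.996348 × 0.999125 = 0.99548

0.99548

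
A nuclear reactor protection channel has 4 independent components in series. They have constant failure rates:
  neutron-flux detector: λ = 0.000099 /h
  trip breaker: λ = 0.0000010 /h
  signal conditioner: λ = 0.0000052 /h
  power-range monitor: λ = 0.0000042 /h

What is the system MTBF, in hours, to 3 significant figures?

9140

Series of exponential components: λ_sys = Σ λ_i
λ_sys = 0.000099 + 0.0000010 + 0.0000052 + 0.0000042 = 1.0940e-04 /h
MTBF = 1 / λ_sys = 9140 h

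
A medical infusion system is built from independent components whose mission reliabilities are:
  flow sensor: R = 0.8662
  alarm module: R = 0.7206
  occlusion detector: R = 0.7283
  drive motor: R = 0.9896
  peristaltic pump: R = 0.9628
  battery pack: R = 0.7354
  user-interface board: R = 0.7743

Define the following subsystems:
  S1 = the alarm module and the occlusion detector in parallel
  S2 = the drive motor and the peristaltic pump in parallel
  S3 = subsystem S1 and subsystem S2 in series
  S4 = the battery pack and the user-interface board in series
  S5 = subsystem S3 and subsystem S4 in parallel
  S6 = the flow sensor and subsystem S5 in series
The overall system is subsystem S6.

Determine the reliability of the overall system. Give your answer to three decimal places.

0.838

Parallel (alarm module and occlusion detector): 1 − (1 − 0.72060)(1 − 0.72830) = 0.92409
Parallel (drive motor and peristaltic pump): 1 − (1 − 0.98960)(1 − 0.96280) = 0.99961
Series ([0.92409] and [0.99961]): 0.92409 × 0.99961 = 0.92373
Series (battery pack and user-interface board): 0.73540 × 0.77430 = 0.56942
Parallel ([0.92373] and [0.56942]): 1 − (1 − 0.92373)(1 − 0.56942) = 0.96716
Series (flow sensor and [0.96716]): 0.86620 × 0.96716 = 0.838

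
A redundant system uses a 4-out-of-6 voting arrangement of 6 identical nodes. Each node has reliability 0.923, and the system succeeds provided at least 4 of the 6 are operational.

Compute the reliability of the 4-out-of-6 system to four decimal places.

R = Σ_{i=4}^{6} C(6,i) p^i (1−p)^{6−i} with p = 0.923
C(6,4)·0.923^4·0.077^2 = 0.064548
C(6,5)·0.923^5·0.077^1 = 0.309493
C(6,6)·0.923^6·0.077^0 = 0.618316
Sum = 0.9924

0.9924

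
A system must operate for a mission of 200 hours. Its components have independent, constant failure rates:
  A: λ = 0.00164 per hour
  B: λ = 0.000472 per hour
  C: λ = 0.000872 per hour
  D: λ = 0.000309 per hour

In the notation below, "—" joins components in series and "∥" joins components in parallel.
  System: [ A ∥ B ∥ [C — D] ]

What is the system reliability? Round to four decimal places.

R(A) = exp(−0.00164 × 200) = 0.720363
R(B) = exp(−0.000472 × 200) = 0.909919
R(C) = exp(−0.000872 × 200) = 0.839961
R(D) = exp(−0.000309 × 200) = 0.940071
Series (C and D): 0.839961 × 0.940071 = 0.789623
Parallel (A, B, and [0.789623]): 1 − (1 − 0.720363)(1 − 0.909919)(1 − 0.789623) = 0.9947

0.9947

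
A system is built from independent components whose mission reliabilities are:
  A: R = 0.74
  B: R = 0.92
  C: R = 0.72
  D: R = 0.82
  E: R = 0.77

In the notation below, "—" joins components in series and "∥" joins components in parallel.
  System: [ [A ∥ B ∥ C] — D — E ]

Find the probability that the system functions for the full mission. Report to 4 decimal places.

Parallel (A, B, and C): 1 − (1 − 0.740000)(1 − 0.920000)(1 − 0.720000) = 0.994176
Series ([0.994176], D, and E): 0.994176 × 0.820000 × 0.770000 = 0.6277

0.6277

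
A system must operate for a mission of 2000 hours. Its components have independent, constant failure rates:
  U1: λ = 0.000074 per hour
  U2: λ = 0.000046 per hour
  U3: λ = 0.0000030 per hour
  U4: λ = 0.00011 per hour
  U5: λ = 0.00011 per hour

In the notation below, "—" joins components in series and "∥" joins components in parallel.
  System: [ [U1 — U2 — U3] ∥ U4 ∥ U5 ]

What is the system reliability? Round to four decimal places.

R(U1) = exp(−0.000074 × 2000) = 0.862431
R(U2) = exp(−0.000046 × 2000) = 0.912105
R(U3) = exp(−0.0000030 × 2000) = 0.994018
R(U4) = exp(−0.00011 × 2000) = 0.802519
R(U5) = exp(−0.00011 × 2000) = 0.802519
Series (U1, U2, and U3): 0.862431 × 0.912105 × 0.994018 = 0.781922
Parallel ([0.781922], U4, and U5): 1 − (1 − 0.781922)(1 − 0.802519)(1 − 0.802519) = 0.9915

0.9915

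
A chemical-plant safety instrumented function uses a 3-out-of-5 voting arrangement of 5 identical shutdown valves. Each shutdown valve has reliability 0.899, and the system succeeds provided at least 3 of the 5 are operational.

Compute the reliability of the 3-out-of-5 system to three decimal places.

R = Σ_{i=3}^{5} C(5,i) p^i (1−p)^{5−i} with p = 0.899
C(5,3)·0.899^3·0.101^2 = 0.07412
C(5,4)·0.899^4·0.101^1 = 0.32986
C(5,5)·0.899^5·0.101^0 = 0.58722
Sum = 0.991

0.991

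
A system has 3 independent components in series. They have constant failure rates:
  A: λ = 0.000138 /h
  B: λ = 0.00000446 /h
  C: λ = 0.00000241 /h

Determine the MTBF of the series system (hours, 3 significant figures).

Series of exponential components: λ_sys = Σ λ_i
λ_sys = 0.000138 + 0.00000446 + 0.00000241 = 1.4487e-04 /h
MTBF = 1 / λ_sys = 6900 h

6900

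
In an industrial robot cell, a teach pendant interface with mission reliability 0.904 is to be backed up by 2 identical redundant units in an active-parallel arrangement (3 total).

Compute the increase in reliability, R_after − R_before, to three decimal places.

R_before = 0.904
R_after = 1 − (1 − 0.904)^3 = 0.999
ΔR = 0.999 − 0.904 = 0.095

0.095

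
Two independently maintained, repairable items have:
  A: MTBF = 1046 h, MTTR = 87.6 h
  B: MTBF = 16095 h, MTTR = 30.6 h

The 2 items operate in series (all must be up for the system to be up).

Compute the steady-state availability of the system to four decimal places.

A(A) = MTBF/(MTBF+MTTR) = 1046/(1046+87.6) = 0.922724
A(B) = MTBF/(MTBF+MTTR) = 16095/(16095+30.6) = 0.998102
Series availability: 0.922724 × 0.998102 = 0.9210

0.9210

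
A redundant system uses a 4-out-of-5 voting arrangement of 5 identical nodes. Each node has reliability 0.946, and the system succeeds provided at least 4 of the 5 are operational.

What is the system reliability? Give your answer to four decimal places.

R = Σ_{i=4}^{5} C(5,i) p^i (1−p)^{5−i} with p = 0.946
C(5,4)·0.946^4·0.054^1 = 0.216236
C(5,5)·0.946^5·0.054^0 = 0.757627
Sum = 0.9739

0.9739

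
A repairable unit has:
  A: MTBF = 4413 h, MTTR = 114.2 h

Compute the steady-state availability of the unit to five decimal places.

A(A) = MTBF/(MTBF+MTTR) = 4413/(4413+114.2) = 0.97477

0.97477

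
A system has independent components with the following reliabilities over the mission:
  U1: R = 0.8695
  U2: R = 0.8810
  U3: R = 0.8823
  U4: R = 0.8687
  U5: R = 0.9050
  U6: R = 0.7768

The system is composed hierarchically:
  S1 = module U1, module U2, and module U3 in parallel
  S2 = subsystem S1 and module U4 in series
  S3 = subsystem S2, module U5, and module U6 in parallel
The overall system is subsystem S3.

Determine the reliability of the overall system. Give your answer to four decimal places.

0.9972

Parallel (U1, U2, and U3): 1 − (1 − 0.869500)(1 − 0.881000)(1 − 0.882300) = 0.998172
Series ([0.998172] and U4): 0.998172 × 0.868700 = 0.867112
Parallel ([0.867112], U5, and U6): 1 − (1 − 0.867112)(1 − 0.905000)(1 − 0.776800) = 0.9972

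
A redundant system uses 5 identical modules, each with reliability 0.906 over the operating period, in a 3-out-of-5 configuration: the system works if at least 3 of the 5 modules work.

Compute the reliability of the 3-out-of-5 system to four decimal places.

R = Σ_{i=3}^{5} C(5,i) p^i (1−p)^{5−i} with p = 0.906
C(5,3)·0.906^3·0.094^2 = 0.065711
C(5,4)·0.906^4·0.094^1 = 0.316673
C(5,5)·0.906^5·0.094^0 = 0.610437
Sum = 0.9928

0.9928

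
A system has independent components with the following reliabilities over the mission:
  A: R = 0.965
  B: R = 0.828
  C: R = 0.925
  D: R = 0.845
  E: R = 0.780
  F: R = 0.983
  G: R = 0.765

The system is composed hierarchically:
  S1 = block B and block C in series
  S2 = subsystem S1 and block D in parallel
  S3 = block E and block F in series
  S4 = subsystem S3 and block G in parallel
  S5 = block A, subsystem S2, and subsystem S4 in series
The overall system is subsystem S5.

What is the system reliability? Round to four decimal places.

0.8790

Series (B and C): 0.828000 × 0.925000 = 0.765900
Parallel ([0.765900] and D): 1 − (1 − 0.765900)(1 − 0.845000) = 0.963715
Series (E and F): 0.780000 × 0.983000 = 0.766740
Parallel ([0.766740] and G): 1 − (1 − 0.766740)(1 − 0.765000) = 0.945184
Series (A, [0.963715], and [0.945184]): 0.965000 × 0.963715 × 0.945184 = 0.8790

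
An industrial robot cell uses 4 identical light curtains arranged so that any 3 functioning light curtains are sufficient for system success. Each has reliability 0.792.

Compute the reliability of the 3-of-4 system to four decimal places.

R = Σ_{i=3}^{4} C(4,i) p^i (1−p)^{4−i} with p = 0.792
C(4,3)·0.792^3·0.208^1 = 0.413332
C(4,4)·0.792^4·0.208^0 = 0.393460
Sum = 0.8068

0.8068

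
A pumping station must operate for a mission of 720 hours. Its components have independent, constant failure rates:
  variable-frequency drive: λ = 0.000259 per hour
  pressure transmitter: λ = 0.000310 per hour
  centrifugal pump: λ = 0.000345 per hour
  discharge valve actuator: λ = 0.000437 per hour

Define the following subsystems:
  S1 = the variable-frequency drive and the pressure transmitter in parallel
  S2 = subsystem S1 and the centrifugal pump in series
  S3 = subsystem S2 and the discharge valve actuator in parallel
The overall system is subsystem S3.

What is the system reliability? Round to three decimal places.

R(variable-frequency drive) = exp(−0.000259 × 720) = 0.82988
R(pressure transmitter) = exp(−0.000310 × 720) = 0.79995
R(centrifugal pump) = exp(−0.000345 × 720) = 0.78005
R(discharge valve actuator) = exp(−0.000437 × 720) = 0.73005
Parallel (variable-frequency drive and pressure transmitter): 1 − (1 − 0.82988)(1 − 0.79995) = 0.96597
Series ([0.96597] and centrifugal pump): 0.96597 × 0.78005 = 0.75350
Parallel ([0.75350] and discharge valve actuator): 1 − (1 − 0.75350)(1 − 0.73005) = 0.933

0.933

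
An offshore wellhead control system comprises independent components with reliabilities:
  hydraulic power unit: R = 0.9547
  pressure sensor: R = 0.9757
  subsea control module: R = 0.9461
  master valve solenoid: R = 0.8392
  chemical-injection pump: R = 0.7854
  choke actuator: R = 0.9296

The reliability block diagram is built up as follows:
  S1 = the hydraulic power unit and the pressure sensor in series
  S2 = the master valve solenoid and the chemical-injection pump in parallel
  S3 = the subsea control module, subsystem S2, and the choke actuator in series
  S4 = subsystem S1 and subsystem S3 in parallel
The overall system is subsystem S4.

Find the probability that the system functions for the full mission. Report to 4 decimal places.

Series (hydraulic power unit and pressure sensor): 0.954700 × 0.975700 = 0.931501
Parallel (master valve solenoid and chemical-injection pump): 1 − (1 − 0.839200)(1 − 0.785400) = 0.965492
Series (subsea control module, [0.965492], and choke actuator): 0.946100 × 0.965492 × 0.929600 = 0.849145
Parallel ([0.931501] and [0.849145]): 1 − (1 − 0.931501)(1 − 0.849145) = 0.9897

0.9897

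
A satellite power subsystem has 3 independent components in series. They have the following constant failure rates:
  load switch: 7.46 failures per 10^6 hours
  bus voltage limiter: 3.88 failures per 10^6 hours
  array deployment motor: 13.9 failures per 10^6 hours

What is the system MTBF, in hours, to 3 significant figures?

39600

Series of exponential components: λ_sys = Σ λ_i
λ_sys = 0.00000746 + 0.00000388 + 0.0000139 = 2.5240e-05 /h
MTBF = 1 / λ_sys = 39600 h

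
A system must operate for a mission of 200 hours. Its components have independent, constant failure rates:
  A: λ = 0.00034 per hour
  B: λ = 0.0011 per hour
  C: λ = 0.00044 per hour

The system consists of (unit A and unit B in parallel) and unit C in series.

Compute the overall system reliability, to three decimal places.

0.904

R(A) = exp(−0.00034 × 200) = 0.93426
R(B) = exp(−0.0011 × 200) = 0.80252
R(C) = exp(−0.00044 × 200) = 0.91576
Parallel (A and B): 1 − (1 − 0.93426)(1 − 0.80252) = 0.98702
Series ([0.98702] and C): 0.98702 × 0.91576 = 0.904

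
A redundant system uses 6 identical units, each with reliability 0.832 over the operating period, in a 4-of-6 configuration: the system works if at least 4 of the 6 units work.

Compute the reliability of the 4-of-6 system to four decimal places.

R = Σ_{i=4}^{6} C(6,i) p^i (1−p)^{6−i} with p = 0.832
C(6,4)·0.832^4·0.168^2 = 0.202863
C(6,5)·0.832^5·0.168^1 = 0.401862
C(6,6)·0.832^6·0.168^0 = 0.331696
Sum = 0.9364

0.9364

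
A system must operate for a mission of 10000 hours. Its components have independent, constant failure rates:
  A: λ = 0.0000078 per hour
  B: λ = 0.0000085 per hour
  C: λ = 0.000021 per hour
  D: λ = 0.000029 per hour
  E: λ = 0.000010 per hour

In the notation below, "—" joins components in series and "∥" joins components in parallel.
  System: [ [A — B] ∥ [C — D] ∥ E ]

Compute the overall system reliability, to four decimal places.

0.9944

R(A) = exp(−0.0000078 × 10000) = 0.924964
R(B) = exp(−0.0000085 × 10000) = 0.918512
R(C) = exp(−0.000021 × 10000) = 0.810584
R(D) = exp(−0.000029 × 10000) = 0.748264
R(E) = exp(−0.000010 × 10000) = 0.904837
Series (A and B): 0.924964 × 0.918512 = 0.849591
Series (C and D): 0.810584 × 0.748264 = 0.606531
Parallel ([0.849591], [0.606531], and E): 1 − (1 − 0.849591)(1 − 0.606531)(1 − 0.904837) = 0.9944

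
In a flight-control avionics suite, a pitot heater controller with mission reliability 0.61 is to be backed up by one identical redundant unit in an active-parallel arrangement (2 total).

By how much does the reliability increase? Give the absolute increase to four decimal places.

R_before = 0.61
R_after = 1 − (1 − 0.61)^2 = 0.8479
ΔR = 0.8479 − 0.61 = 0.2379

0.2379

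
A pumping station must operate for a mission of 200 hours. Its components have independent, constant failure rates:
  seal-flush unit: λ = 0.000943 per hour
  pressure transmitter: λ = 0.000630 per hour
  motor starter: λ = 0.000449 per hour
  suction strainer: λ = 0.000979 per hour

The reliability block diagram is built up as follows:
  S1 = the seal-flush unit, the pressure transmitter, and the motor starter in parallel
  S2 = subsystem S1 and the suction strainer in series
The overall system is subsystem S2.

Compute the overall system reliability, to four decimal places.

R(seal-flush unit) = exp(−0.000943 × 200) = 0.828118
R(pressure transmitter) = exp(−0.000630 × 200) = 0.881615
R(motor starter) = exp(−0.000449 × 200) = 0.914114
R(suction strainer) = exp(−0.000979 × 200) = 0.822177
Parallel (seal-flush unit, pressure transmitter, and motor starter): 1 − (1 − 0.828118)(1 − 0.881615)(1 − 0.914114) = 0.998252
Series ([0.998252] and suction strainer): 0.998252 × 0.822177 = 0.8207

0.8207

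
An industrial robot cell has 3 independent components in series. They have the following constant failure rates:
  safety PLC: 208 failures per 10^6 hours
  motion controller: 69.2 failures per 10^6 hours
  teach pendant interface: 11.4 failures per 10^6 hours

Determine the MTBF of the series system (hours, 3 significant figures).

Series of exponential components: λ_sys = Σ λ_i
λ_sys = 0.000208 + 0.0000692 + 0.0000114 = 2.8860e-04 /h
MTBF = 1 / λ_sys = 3470 h

3470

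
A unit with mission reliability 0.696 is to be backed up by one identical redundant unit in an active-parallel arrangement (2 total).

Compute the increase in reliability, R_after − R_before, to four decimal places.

0.2116

R_before = 0.696
R_after = 1 − (1 − 0.696)^2 = 0.9076
ΔR = 0.9076 − 0.696 = 0.2116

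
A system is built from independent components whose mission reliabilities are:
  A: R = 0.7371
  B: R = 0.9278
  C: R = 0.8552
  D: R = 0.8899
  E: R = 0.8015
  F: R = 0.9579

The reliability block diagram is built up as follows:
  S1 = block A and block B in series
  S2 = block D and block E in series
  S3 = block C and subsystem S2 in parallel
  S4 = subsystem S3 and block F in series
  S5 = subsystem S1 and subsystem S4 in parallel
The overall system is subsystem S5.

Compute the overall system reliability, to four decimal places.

0.9741

Series (A and B): 0.737100 × 0.927800 = 0.683881
Series (D and E): 0.889900 × 0.801500 = 0.713255
Parallel (C and [0.713255]): 1 − (1 − 0.855200)(1 − 0.713255) = 0.958479
Series ([0.958479] and F): 0.958479 × 0.957900 = 0.918127
Parallel ([0.683881] and [0.918127]): 1 − (1 − 0.683881)(1 − 0.918127) = 0.9741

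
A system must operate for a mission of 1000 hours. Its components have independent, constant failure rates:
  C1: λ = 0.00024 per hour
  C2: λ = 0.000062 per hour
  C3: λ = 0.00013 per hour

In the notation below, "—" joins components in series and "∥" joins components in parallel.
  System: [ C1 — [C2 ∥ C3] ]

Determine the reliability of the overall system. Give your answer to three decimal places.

0.781

R(C1) = exp(−0.00024 × 1000) = 0.78663
R(C2) = exp(−0.000062 × 1000) = 0.93988
R(C3) = exp(−0.00013 × 1000) = 0.87810
Parallel (C2 and C3): 1 − (1 − 0.93988)(1 − 0.87810) = 0.99267
Series (C1 and [0.99267]): 0.78663 × 0.99267 = 0.781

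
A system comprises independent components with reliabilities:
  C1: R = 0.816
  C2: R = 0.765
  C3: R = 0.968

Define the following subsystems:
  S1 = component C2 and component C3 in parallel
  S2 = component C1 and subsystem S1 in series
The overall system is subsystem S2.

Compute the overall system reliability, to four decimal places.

Parallel (C2 and C3): 1 − (1 − 0.765000)(1 − 0.968000) = 0.992480
Series (C1 and [0.992480]): 0.816000 × 0.992480 = 0.8099

0.8099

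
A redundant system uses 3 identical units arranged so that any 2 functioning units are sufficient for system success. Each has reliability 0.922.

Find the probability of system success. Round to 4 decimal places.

R = Σ_{i=2}^{3} C(3,i) p^i (1−p)^{3−i} with p = 0.922
C(3,2)·0.922^2·0.078^1 = 0.198920
C(3,3)·0.922^3·0.078^0 = 0.783777
Sum = 0.9827

0.9827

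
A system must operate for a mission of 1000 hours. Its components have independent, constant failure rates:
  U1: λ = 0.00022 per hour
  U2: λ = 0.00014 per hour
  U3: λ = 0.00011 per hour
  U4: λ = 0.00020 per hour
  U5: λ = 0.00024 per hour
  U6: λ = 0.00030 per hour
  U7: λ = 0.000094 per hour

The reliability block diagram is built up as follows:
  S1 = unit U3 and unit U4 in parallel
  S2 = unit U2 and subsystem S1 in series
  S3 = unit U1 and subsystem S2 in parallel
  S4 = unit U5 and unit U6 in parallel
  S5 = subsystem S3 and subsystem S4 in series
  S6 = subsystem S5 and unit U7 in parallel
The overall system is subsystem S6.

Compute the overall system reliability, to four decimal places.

R(U1) = exp(−0.00022 × 1000) = 0.802519
R(U2) = exp(−0.00014 × 1000) = 0.869358
R(U3) = exp(−0.00011 × 1000) = 0.895834
R(U4) = exp(−0.00020 × 1000) = 0.818731
R(U5) = exp(−0.00024 × 1000) = 0.786628
R(U6) = exp(−0.00030 × 1000) = 0.740818
R(U7) = exp(−0.000094 × 1000) = 0.910283
Parallel (U3 and U4): 1 − (1 − 0.895834)(1 − 0.818731) = 0.981118
Series (U2 and [0.981118]): 0.869358 × 0.981118 = 0.852943
Parallel (U1 and [0.852943]): 1 − (1 − 0.802519)(1 − 0.852943) = 0.970959
Parallel (U5 and U6): 1 − (1 − 0.786628)(1 − 0.740818) = 0.944698
Series ([0.970959] and [0.944698]): 0.970959 × 0.944698 = 0.917263
Parallel ([0.917263] and U7): 1 − (1 − 0.917263)(1 − 0.910283) = 0.9926

0.9926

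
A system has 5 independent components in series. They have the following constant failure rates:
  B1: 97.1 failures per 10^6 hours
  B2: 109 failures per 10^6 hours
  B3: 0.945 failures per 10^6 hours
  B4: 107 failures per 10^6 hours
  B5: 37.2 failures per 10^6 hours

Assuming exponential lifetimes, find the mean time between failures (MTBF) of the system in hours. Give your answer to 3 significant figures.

Series of exponential components: λ_sys = Σ λ_i
λ_sys = 0.0000971 + 0.000109 + 0.000000945 + 0.000107 + 0.0000372 = 3.5125e-04 /h
MTBF = 1 / λ_sys = 2850 h

2850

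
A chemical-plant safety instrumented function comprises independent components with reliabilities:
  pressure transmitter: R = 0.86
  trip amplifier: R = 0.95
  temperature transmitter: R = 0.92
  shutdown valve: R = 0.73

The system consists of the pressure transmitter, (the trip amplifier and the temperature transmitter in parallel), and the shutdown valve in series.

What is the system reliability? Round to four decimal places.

Parallel (trip amplifier and temperature transmitter): 1 − (1 − 0.950000)(1 − 0.920000) = 0.996000
Series (pressure transmitter, [0.996000], and shutdown valve): 0.860000 × 0.996000 × 0.730000 = 0.6253

0.6253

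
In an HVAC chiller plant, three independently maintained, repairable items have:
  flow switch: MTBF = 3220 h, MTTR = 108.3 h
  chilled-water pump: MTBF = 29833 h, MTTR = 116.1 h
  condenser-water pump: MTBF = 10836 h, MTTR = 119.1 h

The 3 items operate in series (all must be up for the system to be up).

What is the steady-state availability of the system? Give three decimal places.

0.953

A(flow switch) = MTBF/(MTBF+MTTR) = 3220/(3220+108.3) = 0.967461
A(chilled-water pump) = MTBF/(MTBF+MTTR) = 29833/(29833+116.1) = 0.996123
A(condenser-water pump) = MTBF/(MTBF+MTTR) = 10836/(10836+119.1) = 0.989128
Series availability: 0.967461 × 0.996123 × 0.989128 = 0.953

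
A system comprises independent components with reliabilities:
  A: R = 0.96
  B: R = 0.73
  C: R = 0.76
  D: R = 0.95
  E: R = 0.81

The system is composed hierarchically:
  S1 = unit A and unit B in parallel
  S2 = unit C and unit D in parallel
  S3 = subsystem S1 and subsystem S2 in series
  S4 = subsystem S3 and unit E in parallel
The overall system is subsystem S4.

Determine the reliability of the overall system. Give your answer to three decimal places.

0.996

Parallel (A and B): 1 − (1 − 0.96000)(1 − 0.73000) = 0.98920
Parallel (C and D): 1 − (1 − 0.76000)(1 − 0.95000) = 0.98800
Series ([0.98920] and [0.98800]): 0.98920 × 0.98800 = 0.97733
Parallel ([0.97733] and E): 1 − (1 − 0.97733)(1 − 0.81000) = 0.996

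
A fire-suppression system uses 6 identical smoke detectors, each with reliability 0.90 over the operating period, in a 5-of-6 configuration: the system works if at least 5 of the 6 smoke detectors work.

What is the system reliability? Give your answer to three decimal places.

R = Σ_{i=5}^{6} C(6,i) p^i (1−p)^{6−i} with p = 0.90
C(6,5)·0.90^5·0.10^1 = 0.35429
C(6,6)·0.90^6·0.10^0 = 0.53144
Sum = 0.886

0.886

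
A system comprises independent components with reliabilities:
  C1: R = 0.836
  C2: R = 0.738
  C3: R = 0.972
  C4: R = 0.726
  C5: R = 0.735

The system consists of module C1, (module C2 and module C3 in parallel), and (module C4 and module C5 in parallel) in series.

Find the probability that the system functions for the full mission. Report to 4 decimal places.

Parallel (C2 and C3): 1 − (1 − 0.738000)(1 − 0.972000) = 0.992664
Parallel (C4 and C5): 1 − (1 − 0.726000)(1 − 0.735000) = 0.927390
Series (C1, [0.992664], and [0.927390]): 0.836000 × 0.992664 × 0.927390 = 0.7696

0.7696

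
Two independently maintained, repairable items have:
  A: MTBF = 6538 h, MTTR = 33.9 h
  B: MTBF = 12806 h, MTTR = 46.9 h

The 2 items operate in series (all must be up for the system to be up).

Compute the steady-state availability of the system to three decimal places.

A(A) = MTBF/(MTBF+MTTR) = 6538/(6538+33.9) = 0.994842
A(B) = MTBF/(MTBF+MTTR) = 12806/(12806+46.9) = 0.996351
Series availability: 0.994842 × 0.996351 = 0.991

0.991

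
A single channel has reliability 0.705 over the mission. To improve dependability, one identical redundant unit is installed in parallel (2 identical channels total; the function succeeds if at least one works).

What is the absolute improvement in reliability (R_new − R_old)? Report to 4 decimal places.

0.2080

R_before = 0.705
R_after = 1 − (1 − 0.705)^2 = 0.9130
ΔR = 0.9130 − 0.705 = 0.2080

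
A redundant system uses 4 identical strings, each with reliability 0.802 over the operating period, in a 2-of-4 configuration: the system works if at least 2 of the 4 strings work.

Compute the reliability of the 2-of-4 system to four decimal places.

0.9736

R = Σ_{i=2}^{4} C(4,i) p^i (1−p)^{4−i} with p = 0.802
C(4,2)·0.802^2·0.198^2 = 0.151297
C(4,3)·0.802^3·0.198^1 = 0.408553
C(4,4)·0.802^4·0.198^0 = 0.413711
Sum = 0.9736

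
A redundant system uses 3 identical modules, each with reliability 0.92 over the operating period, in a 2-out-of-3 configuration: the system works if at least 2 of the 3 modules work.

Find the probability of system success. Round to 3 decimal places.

0.982

R = Σ_{i=2}^{3} C(3,i) p^i (1−p)^{3−i} with p = 0.92
C(3,2)·0.92^2·0.08^1 = 0.20314
C(3,3)·0.92^3·0.08^0 = 0.77869
Sum = 0.982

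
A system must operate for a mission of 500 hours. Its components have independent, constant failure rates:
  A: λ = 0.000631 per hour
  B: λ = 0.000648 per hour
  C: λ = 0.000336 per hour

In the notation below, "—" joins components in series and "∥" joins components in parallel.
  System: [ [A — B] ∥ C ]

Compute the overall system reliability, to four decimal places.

0.9269

R(A) = exp(−0.000631 × 500) = 0.729424
R(B) = exp(−0.000648 × 500) = 0.723250
R(C) = exp(−0.000336 × 500) = 0.845354
Series (A and B): 0.729424 × 0.723250 = 0.527556
Parallel ([0.527556] and C): 1 − (1 − 0.527556)(1 − 0.845354) = 0.9269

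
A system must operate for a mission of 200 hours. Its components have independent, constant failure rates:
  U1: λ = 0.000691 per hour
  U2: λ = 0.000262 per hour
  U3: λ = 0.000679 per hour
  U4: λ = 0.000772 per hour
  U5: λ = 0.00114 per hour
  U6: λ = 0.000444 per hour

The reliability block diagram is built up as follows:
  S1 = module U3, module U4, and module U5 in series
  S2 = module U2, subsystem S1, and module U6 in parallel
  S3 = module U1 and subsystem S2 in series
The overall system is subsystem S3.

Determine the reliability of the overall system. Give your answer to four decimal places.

0.8694

R(U1) = exp(−0.000691 × 200) = 0.870924
R(U2) = exp(−0.000262 × 200) = 0.948949
R(U3) = exp(−0.000679 × 200) = 0.873017
R(U4) = exp(−0.000772 × 200) = 0.856929
R(U5) = exp(−0.00114 × 200) = 0.796124
R(U6) = exp(−0.000444 × 200) = 0.915029
Series (U3, U4, and U5): 0.873017 × 0.856929 × 0.796124 = 0.595591
Parallel (U2, [0.595591], and U6): 1 − (1 − 0.948949)(1 − 0.595591)(1 − 0.915029) = 0.998246
Series (U1 and [0.998246]): 0.870924 × 0.998246 = 0.8694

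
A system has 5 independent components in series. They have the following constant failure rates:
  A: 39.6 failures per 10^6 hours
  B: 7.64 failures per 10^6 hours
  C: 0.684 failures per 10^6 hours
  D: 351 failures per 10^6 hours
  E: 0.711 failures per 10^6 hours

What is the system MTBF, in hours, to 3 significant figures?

2500

Series of exponential components: λ_sys = Σ λ_i
λ_sys = 0.0000396 + 0.00000764 + 0.000000684 + 0.000351 + 0.000000711 = 3.9964e-04 /h
MTBF = 1 / λ_sys = 2500 h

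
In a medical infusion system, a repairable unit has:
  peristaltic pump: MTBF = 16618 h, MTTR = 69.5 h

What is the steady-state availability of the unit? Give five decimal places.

0.99584

A(peristaltic pump) = MTBF/(MTBF+MTTR) = 16618/(16618+69.5) = 0.99584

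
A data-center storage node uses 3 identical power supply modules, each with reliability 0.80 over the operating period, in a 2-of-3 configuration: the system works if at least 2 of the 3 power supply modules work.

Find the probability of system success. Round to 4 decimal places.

0.8960

R = Σ_{i=2}^{3} C(3,i) p^i (1−p)^{3−i} with p = 0.80
C(3,2)·0.80^2·0.20^1 = 0.384000
C(3,3)·0.80^3·0.20^0 = 0.512000
Sum = 0.8960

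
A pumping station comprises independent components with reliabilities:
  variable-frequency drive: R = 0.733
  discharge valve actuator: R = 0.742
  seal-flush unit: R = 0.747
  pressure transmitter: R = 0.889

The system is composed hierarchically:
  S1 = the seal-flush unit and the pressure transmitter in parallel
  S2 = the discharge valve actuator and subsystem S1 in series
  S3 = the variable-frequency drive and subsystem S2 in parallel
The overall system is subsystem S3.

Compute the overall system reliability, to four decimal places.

0.9256

Parallel (seal-flush unit and pressure transmitter): 1 − (1 − 0.747000)(1 − 0.889000) = 0.971917
Series (discharge valve actuator and [0.971917]): 0.742000 × 0.971917 = 0.721162
Parallel (variable-frequency drive and [0.721162]): 1 − (1 − 0.733000)(1 − 0.721162) = 0.9256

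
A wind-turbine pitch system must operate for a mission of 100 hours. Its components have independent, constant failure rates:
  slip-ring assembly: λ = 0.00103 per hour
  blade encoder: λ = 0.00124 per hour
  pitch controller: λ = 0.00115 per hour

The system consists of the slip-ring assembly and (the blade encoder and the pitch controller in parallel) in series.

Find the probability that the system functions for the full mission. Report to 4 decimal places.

R(slip-ring assembly) = exp(−0.00103 × 100) = 0.902127
R(blade encoder) = exp(−0.00124 × 100) = 0.883380
R(pitch controller) = exp(−0.00115 × 100) = 0.891366
Parallel (blade encoder and pitch controller): 1 − (1 − 0.883380)(1 − 0.891366) = 0.987331
Series (slip-ring assembly and [0.987331]): 0.902127 × 0.987331 = 0.8907

0.8907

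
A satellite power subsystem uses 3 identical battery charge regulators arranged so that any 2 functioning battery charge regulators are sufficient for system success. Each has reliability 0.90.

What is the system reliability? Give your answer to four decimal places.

0.9720

R = Σ_{i=2}^{3} C(3,i) p^i (1−p)^{3−i} with p = 0.90
C(3,2)·0.90^2·0.10^1 = 0.243000
C(3,3)·0.90^3·0.10^0 = 0.729000
Sum = 0.9720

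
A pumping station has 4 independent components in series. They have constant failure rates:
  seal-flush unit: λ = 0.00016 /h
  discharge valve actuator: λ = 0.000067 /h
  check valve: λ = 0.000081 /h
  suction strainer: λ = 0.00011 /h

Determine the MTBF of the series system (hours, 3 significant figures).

2390

Series of exponential components: λ_sys = Σ λ_i
λ_sys = 0.00016 + 0.000067 + 0.000081 + 0.00011 = 4.1800e-04 /h
MTBF = 1 / λ_sys = 2390 h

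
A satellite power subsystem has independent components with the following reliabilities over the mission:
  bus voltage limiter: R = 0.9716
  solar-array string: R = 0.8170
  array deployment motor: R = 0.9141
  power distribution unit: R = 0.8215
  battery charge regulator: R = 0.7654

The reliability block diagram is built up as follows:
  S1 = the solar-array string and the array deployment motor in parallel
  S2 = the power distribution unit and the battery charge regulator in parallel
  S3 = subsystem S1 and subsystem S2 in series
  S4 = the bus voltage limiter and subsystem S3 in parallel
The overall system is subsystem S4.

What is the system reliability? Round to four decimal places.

0.9984

Parallel (solar-array string and array deployment motor): 1 − (1 − 0.817000)(1 − 0.914100) = 0.984280
Parallel (power distribution unit and battery charge regulator): 1 − (1 − 0.821500)(1 − 0.765400) = 0.958124
Series ([0.984280] and [0.958124]): 0.984280 × 0.958124 = 0.943062
Parallel (bus voltage limiter and [0.943062]): 1 − (1 − 0.971600)(1 − 0.943062) = 0.9984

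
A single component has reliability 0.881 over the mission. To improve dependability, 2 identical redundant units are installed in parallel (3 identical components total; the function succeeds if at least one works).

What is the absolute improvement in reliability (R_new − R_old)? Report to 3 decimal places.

R_before = 0.881
R_after = 1 − (1 − 0.881)^3 = 0.998
ΔR = 0.998 − 0.881 = 0.117

0.117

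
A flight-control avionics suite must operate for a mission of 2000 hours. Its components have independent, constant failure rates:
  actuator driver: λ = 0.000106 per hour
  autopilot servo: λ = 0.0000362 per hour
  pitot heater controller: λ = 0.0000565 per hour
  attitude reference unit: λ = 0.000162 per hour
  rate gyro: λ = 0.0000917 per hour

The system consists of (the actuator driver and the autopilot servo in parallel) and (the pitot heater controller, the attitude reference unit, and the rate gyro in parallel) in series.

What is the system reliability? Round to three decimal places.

R(actuator driver) = exp(−0.000106 × 2000) = 0.80896
R(autopilot servo) = exp(−0.0000362 × 2000) = 0.93016
R(pitot heater controller) = exp(−0.0000565 × 2000) = 0.89315
R(attitude reference unit) = exp(−0.000162 × 2000) = 0.72325
R(rate gyro) = exp(−0.0000917 × 2000) = 0.83244
Parallel (actuator driver and autopilot servo): 1 − (1 − 0.80896)(1 − 0.93016) = 0.98666
Parallel (pitot heater controller, attitude reference unit, and rate gyro): 1 − (1 − 0.89315)(1 − 0.72325)(1 − 0.83244) = 0.99505
Series ([0.98666] and [0.99505]): 0.98666 × 0.99505 = 0.982

0.982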